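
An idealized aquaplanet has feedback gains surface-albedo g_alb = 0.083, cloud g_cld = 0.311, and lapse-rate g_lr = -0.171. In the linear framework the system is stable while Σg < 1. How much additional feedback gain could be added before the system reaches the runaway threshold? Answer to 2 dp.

Current total gain = 0.083 + 0.311 − 0.171 = 0.223.
Margin to runaway = 1 − 0.223 = 0.78.

0.78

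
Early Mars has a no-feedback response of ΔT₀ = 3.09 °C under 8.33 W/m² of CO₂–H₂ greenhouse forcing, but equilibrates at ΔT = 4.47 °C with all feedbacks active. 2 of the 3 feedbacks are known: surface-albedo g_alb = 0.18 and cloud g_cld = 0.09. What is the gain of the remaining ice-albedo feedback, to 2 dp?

Amplification A = ΔT/ΔT₀ = 4.47/3.09 = 1.447.
Total gain g = 1 − 1/A = 1 − 1/1.447 = 0.3089.
Known gains sum to 0.18 + 0.09 = 0.27.
g_ice = 0.3089 − 0.27 = 0.04.

0.04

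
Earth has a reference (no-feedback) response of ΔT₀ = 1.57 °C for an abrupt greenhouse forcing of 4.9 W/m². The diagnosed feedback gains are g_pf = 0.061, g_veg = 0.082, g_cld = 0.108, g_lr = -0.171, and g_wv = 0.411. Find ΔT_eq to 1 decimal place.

3.1 °C

Total gain g = 0.061 + 0.082 + 0.108 − 0.171 + 0.411 = 0.491.
Amplification A = 1/(1 − 0.491) = 1.965.
ΔT = 1.57 × 1.965 = 3.1 °C.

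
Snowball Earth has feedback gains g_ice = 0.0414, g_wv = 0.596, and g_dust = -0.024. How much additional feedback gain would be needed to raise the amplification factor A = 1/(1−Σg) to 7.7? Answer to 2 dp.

Current total gain = 0.6134.
Target gain for A = 7.7: g* = 1 − 1/7.7 = 0.8701.
Additional gain needed = 0.8701 − 0.6134 = 0.26.

0.26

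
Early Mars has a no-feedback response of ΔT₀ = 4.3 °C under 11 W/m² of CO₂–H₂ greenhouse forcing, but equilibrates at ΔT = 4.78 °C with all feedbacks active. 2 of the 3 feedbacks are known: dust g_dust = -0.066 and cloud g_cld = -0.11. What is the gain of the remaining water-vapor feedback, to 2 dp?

0.28

Amplification A = ΔT/ΔT₀ = 4.78/4.3 = 1.112.
Total gain g = 1 − 1/A = 1 − 1/1.112 = 0.1007.
Known gains sum to -0.066 − 0.11 = -0.176.
g_wv = 0.1007 + 0.176 = 0.28.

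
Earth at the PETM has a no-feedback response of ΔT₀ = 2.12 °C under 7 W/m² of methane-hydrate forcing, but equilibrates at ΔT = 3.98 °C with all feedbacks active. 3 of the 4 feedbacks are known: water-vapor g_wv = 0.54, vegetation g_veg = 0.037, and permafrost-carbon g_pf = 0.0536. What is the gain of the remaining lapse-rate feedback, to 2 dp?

-0.16

Amplification A = ΔT/ΔT₀ = 3.98/2.12 = 1.877.
Total gain g = 1 − 1/A = 1 − 1/1.877 = 0.4672.
Known gains sum to 0.54 + 0.037 + 0.0536 = 0.6306.
g_lr = 0.4672 − 0.6306 = -0.16.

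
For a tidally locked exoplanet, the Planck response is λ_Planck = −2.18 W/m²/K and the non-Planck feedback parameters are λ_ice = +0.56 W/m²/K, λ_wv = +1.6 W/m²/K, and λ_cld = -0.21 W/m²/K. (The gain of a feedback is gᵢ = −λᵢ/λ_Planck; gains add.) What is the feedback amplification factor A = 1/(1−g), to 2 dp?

Convert to gains: g_ice = 0.56/2.18 = 0.2569; g_wv = 1.6/2.18 = 0.7339; g_cld = -0.21/2.18 = -0.09633.
Total gain g = 0.89447.
A = 1/(1 − 0.89447) = 9.48.

9.48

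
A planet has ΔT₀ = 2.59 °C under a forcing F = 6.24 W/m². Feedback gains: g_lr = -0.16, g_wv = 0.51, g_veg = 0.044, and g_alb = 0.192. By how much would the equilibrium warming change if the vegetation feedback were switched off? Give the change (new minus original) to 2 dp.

-0.60 °C

Original: g = 0.586, ΔT = 2.59/(1−0.586) = 6.2560 °C.
Without vegetation: g' = 0.542, ΔT' = 2.59/(1−0.542) = 5.6550 °C.
Change = 5.6550 − 6.2560 = -0.60 °C.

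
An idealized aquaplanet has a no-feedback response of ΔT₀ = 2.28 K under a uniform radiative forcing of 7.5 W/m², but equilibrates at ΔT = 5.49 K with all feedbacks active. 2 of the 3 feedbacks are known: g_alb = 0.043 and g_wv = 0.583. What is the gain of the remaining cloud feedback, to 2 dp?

-0.04

Amplification A = ΔT/ΔT₀ = 5.49/2.28 = 2.408.
Total gain g = 1 − 1/A = 1 − 1/2.408 = 0.5847.
Known gains sum to 0.043 + 0.583 = 0.626.
g_cld = 0.5847 − 0.626 = -0.04.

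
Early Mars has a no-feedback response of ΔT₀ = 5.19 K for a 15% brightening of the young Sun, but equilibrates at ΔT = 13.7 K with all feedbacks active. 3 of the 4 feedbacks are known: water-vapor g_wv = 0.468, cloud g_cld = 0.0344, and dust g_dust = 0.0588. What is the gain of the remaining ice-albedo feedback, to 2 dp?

0.06

Amplification A = ΔT/ΔT₀ = 13.7/5.19 = 2.64.
Total gain g = 1 − 1/A = 1 − 1/2.64 = 0.6212.
Known gains sum to 0.468 + 0.0344 + 0.0588 = 0.5612.
g_ice = 0.6212 − 0.5612 = 0.06.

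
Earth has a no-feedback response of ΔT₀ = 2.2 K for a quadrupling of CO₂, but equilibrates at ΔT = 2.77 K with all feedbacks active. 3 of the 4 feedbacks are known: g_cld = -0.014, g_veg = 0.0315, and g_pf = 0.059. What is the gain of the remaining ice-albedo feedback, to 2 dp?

0.13

Amplification A = ΔT/ΔT₀ = 2.77/2.2 = 1.259.
Total gain g = 1 − 1/A = 1 − 1/1.259 = 0.2057.
Known gains sum to -0.014 + 0.0315 + 0.059 = 0.0765.
g_ice = 0.2057 − 0.0765 = 0.13.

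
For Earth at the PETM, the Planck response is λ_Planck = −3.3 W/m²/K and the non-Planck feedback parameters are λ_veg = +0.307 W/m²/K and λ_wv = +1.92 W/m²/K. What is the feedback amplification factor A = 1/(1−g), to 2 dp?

Convert to gains: g_veg = 0.307/3.3 = 0.09303; g_wv = 1.92/3.3 = 0.5818.
Total gain g = 0.67483.
A = 1/(1 − 0.67483) = 3.08.

3.08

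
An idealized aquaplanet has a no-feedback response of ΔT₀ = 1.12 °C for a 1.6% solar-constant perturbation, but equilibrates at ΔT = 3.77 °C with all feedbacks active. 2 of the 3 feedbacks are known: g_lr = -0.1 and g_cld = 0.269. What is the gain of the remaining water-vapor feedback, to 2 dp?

Amplification A = ΔT/ΔT₀ = 3.77/1.12 = 3.366.
Total gain g = 1 − 1/A = 1 − 1/3.366 = 0.7029.
Known gains sum to -0.1 + 0.269 = 0.169.
g_wv = 0.7029 − 0.169 = 0.53.

0.53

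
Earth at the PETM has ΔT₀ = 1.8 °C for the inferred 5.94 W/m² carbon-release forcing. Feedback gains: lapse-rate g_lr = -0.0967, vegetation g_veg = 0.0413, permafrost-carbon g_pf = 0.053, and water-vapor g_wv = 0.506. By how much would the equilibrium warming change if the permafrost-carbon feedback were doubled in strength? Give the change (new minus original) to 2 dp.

Original: g = 0.5036, ΔT = 1.8/(1−0.5036) = 3.6261 °C.
With doubled permafrost-carbon: g' = 0.5566, ΔT' = 1.8/(1−0.5566) = 4.0595 °C.
Change = 4.0595 − 3.6261 = 0.43 °C.

0.43 °C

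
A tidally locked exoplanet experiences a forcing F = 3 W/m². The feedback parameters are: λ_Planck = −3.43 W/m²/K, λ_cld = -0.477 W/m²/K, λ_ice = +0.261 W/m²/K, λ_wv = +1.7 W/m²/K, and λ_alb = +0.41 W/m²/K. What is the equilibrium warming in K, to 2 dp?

Net feedback parameter λ = (−3.43) + (-0.477) + (+0.261) + (+1.7) + (+0.41) = -1.536 W/m²/K.
ΔT = −F/λ = −3/(-1.536) = 1.95 K.

1.95 K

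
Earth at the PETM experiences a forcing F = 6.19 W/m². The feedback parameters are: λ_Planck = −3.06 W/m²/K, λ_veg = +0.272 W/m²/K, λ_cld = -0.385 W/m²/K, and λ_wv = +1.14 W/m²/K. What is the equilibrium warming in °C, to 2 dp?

3.04 °C

Net feedback parameter λ = (−3.06) + (+0.272) + (-0.385) + (+1.14) = -2.033 W/m²/K.
ΔT = −F/λ = −6.19/(-2.033) = 3.04 °C.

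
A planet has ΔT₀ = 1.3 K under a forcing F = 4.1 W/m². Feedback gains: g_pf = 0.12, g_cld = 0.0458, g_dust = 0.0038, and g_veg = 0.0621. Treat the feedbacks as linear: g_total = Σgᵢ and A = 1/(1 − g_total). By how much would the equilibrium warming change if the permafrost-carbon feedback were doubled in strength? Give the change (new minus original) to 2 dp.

0.31 K

Original: g = 0.2317, ΔT = 1.3/(1−0.2317) = 1.6920 K.
With doubled permafrost-carbon: g' = 0.3517, ΔT' = 1.3/(1−0.3517) = 2.0052 K.
Change = 2.0052 − 1.6920 = 0.31 K.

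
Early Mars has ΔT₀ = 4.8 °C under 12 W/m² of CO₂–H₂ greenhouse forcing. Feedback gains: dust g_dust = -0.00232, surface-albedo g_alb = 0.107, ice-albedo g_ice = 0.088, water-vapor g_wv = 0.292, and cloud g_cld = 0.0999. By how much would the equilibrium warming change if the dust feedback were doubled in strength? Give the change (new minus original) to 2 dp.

-0.06 °C

Original: g = 0.58458, ΔT = 4.8/(1−0.58458) = 11.5546 °C.
With doubled dust: g' = 0.58226, ΔT' = 4.8/(1−0.58226) = 11.4904 °C.
Change = 11.4904 − 11.5546 = -0.06 °C.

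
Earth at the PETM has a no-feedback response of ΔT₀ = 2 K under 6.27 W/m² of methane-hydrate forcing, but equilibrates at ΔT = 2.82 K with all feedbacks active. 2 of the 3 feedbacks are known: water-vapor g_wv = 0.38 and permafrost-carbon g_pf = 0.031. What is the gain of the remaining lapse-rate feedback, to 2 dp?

Amplification A = ΔT/ΔT₀ = 2.82/2 = 1.41.
Total gain g = 1 − 1/A = 1 − 1/1.41 = 0.2908.
Known gains sum to 0.38 + 0.031 = 0.411.
g_lr = 0.2908 − 0.411 = -0.12.

-0.12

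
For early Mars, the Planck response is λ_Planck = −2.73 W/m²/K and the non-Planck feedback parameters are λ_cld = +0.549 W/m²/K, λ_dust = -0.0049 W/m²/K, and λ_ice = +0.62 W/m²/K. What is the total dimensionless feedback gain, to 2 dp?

Convert to gains: g_cld = 0.549/2.73 = 0.2011; g_dust = -0.0049/2.73 = -0.001795; g_ice = 0.62/2.73 = 0.2271.
Total gain g = 0.426405.

0.43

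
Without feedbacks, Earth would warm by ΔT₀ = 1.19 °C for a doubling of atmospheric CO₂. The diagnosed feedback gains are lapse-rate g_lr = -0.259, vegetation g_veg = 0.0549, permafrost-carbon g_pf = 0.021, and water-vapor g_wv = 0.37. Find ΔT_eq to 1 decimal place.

Total gain g = -0.259 + 0.0549 + 0.021 + 0.37 = 0.1869.
Amplification A = 1/(1 − 0.1869) = 1.23.
ΔT = 1.19 × 1.23 = 1.5 °C.

1.5 °C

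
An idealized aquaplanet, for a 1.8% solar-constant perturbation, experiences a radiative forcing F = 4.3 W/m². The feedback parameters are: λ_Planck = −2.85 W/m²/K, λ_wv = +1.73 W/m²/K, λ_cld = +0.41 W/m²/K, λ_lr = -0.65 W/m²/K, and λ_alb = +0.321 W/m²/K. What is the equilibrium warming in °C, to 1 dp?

4.1 °C

Net feedback parameter λ = (−2.85) + (+1.73) + (+0.41) + (-0.65) + (+0.321) = -1.039 W/m²/K.
ΔT = −F/λ = −4.3/(-1.039) = 4.1 °C.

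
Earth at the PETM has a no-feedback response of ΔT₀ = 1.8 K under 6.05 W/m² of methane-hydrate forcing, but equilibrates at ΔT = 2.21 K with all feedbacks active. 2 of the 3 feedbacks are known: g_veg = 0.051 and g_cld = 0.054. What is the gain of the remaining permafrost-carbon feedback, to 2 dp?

Amplification A = ΔT/ΔT₀ = 2.21/1.8 = 1.228.
Total gain g = 1 − 1/A = 1 − 1/1.228 = 0.1857.
Known gains sum to 0.051 + 0.054 = 0.105.
g_pf = 0.1857 − 0.105 = 0.08.

0.08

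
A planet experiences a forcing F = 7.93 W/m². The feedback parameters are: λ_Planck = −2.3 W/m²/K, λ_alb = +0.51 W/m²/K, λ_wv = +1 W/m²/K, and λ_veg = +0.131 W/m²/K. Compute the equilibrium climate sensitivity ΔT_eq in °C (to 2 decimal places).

Net feedback parameter λ = (−2.3) + (+0.51) + (+1) + (+0.131) = -0.659 W/m²/K.
ΔT = −F/λ = −7.93/(-0.659) = 12.03 °C.

12.03 °C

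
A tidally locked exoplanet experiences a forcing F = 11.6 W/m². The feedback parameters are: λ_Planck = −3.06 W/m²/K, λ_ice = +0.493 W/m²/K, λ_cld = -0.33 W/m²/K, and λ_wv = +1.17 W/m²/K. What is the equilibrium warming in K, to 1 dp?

6.7 K

Net feedback parameter λ = (−3.06) + (+0.493) + (-0.33) + (+1.17) = -1.727 W/m²/K.
ΔT = −F/λ = −11.6/(-1.727) = 6.7 K.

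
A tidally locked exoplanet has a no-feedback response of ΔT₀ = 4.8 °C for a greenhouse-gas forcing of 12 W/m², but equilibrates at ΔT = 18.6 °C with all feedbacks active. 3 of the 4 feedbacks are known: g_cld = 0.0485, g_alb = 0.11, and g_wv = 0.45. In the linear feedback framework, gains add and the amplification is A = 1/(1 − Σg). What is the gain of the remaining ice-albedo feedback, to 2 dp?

0.13

Amplification A = ΔT/ΔT₀ = 18.6/4.8 = 3.875.
Total gain g = 1 − 1/A = 1 − 1/3.875 = 0.7419.
Known gains sum to 0.0485 + 0.11 + 0.45 = 0.6085.
g_ice = 0.7419 − 0.6085 = 0.13.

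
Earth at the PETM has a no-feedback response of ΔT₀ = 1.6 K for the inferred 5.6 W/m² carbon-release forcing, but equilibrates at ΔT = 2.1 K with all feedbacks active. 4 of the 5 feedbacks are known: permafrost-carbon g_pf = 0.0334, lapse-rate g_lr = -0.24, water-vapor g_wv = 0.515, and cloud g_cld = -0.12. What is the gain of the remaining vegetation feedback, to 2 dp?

0.05

Amplification A = ΔT/ΔT₀ = 2.1/1.6 = 1.312.
Total gain g = 1 − 1/A = 1 − 1/1.312 = 0.2378.
Known gains sum to 0.0334 − 0.24 + 0.515 − 0.12 = 0.1884.
g_veg = 0.2378 − 0.1884 = 0.05.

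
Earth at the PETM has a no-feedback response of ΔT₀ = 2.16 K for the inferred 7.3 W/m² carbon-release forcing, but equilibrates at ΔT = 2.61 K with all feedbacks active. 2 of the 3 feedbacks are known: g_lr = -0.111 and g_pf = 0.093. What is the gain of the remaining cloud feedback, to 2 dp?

Amplification A = ΔT/ΔT₀ = 2.61/2.16 = 1.208.
Total gain g = 1 − 1/A = 1 − 1/1.208 = 0.1722.
Known gains sum to -0.111 + 0.093 = -0.018.
g_cld = 0.1722 + 0.018 = 0.19.

0.19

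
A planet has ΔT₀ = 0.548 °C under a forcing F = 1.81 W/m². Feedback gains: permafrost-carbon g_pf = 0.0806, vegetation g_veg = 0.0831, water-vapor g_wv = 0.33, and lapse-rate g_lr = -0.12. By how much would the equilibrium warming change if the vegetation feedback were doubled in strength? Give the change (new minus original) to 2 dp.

Original: g = 0.3737, ΔT = 0.548/(1−0.3737) = 0.8750 °C.
With doubled vegetation: g' = 0.4568, ΔT' = 0.548/(1−0.4568) = 1.0088 °C.
Change = 1.0088 − 0.8750 = 0.13 °C.

0.13 °C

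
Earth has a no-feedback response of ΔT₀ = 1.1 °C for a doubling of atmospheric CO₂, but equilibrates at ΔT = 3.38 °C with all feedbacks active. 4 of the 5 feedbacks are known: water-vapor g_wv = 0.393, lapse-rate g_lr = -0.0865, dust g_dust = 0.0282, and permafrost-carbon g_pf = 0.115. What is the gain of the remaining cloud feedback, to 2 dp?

Amplification A = ΔT/ΔT₀ = 3.38/1.1 = 3.073.
Total gain g = 1 − 1/A = 1 − 1/3.073 = 0.6746.
Known gains sum to 0.393 − 0.0865 + 0.0282 + 0.115 = 0.4497.
g_cld = 0.6746 − 0.4497 = 0.22.

0.22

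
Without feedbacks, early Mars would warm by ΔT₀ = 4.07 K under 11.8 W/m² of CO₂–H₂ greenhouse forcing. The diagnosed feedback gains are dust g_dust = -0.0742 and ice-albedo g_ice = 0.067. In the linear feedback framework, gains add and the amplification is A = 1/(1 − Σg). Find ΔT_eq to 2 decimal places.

4.04 K

Total gain g = -0.0742 + 0.067 = -0.0072.
Amplification A = 1/(1 + 0.0072) = 0.9929.
ΔT = 4.07 × 0.9929 = 4.04 K.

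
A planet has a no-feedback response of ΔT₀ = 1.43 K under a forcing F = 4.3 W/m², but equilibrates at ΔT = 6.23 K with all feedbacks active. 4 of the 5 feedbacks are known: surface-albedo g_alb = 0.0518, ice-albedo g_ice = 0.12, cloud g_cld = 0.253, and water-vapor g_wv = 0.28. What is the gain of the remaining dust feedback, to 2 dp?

0.07

Amplification A = ΔT/ΔT₀ = 6.23/1.43 = 4.357.
Total gain g = 1 − 1/A = 1 − 1/4.357 = 0.7705.
Known gains sum to 0.0518 + 0.12 + 0.253 + 0.28 = 0.7048.
g_dust = 0.7705 − 0.7048 = 0.07.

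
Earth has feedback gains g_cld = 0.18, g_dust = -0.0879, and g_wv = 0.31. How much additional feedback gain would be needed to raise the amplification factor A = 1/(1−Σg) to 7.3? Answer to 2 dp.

0.46

Current total gain = 0.4021.
Target gain for A = 7.3: g* = 1 − 1/7.3 = 0.863.
Additional gain needed = 0.863 − 0.4021 = 0.46.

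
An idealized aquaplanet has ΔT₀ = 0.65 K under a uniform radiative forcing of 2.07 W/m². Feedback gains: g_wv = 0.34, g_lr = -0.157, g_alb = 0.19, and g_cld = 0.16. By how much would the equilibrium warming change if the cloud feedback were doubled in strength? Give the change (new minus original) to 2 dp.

Original: g = 0.533, ΔT = 0.65/(1−0.533) = 1.3919 K.
With doubled cloud: g' = 0.693, ΔT' = 0.65/(1−0.693) = 2.1173 K.
Change = 2.1173 − 1.3919 = 0.73 K.

0.73 K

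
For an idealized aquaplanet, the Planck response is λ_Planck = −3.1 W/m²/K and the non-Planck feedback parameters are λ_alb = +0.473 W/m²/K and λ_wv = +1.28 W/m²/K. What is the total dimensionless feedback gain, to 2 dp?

Convert to gains: g_alb = 0.473/3.1 = 0.1526; g_wv = 1.28/3.1 = 0.4129.
Total gain g = 0.5655.

0.57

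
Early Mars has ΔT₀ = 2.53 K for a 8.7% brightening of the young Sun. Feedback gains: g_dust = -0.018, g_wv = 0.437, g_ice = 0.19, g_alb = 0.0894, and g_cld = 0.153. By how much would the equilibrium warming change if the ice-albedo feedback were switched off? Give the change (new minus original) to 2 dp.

Original: g = 0.8514, ΔT = 2.53/(1−0.8514) = 17.0256 K.
Without ice-albedo: g' = 0.6614, ΔT' = 2.53/(1−0.6614) = 7.4719 K.
Change = 7.4719 − 17.0256 = -9.55 K.

-9.55 K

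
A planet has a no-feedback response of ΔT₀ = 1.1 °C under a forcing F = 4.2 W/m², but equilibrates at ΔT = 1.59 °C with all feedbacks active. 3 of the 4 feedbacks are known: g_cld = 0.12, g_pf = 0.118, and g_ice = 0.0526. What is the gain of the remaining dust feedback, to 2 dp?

0.02

Amplification A = ΔT/ΔT₀ = 1.59/1.1 = 1.445.
Total gain g = 1 − 1/A = 1 − 1/1.445 = 0.308.
Known gains sum to 0.12 + 0.118 + 0.0526 = 0.2906.
g_dust = 0.308 − 0.2906 = 0.02.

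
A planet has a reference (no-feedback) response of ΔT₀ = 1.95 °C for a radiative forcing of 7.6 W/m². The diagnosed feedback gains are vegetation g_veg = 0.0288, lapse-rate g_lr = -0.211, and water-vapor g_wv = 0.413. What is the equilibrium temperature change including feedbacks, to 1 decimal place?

Total gain g = 0.0288 − 0.211 + 0.413 = 0.2308.
Amplification A = 1/(1 − 0.2308) = 1.3.
ΔT = 1.95 × 1.3 = 2.5 °C.

2.5 °C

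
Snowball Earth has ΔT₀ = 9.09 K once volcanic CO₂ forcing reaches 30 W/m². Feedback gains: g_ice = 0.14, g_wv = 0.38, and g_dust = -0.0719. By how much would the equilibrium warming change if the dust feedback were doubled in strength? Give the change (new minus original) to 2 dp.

-1.90 K

Original: g = 0.4481, ΔT = 9.09/(1−0.4481) = 16.4704 K.
With doubled dust: g' = 0.3762, ΔT' = 9.09/(1−0.3762) = 14.5720 K.
Change = 14.5720 − 16.4704 = -1.90 K.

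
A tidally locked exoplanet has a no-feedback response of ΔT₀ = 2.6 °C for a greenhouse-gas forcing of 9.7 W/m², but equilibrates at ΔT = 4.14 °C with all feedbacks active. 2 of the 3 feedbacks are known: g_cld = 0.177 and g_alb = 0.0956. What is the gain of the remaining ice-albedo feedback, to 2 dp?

0.10

Amplification A = ΔT/ΔT₀ = 4.14/2.6 = 1.592.
Total gain g = 1 − 1/A = 1 − 1/1.592 = 0.3719.
Known gains sum to 0.177 + 0.0956 = 0.2726.
g_ice = 0.3719 − 0.2726 = 0.10.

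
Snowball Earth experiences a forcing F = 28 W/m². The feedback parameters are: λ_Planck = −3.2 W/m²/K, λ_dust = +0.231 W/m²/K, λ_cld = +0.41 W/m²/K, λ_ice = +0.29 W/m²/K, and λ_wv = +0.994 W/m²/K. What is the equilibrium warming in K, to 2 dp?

21.96 K

Net feedback parameter λ = (−3.2) + (+0.231) + (+0.41) + (+0.29) + (+0.994) = -1.275 W/m²/K.
ΔT = −F/λ = −28/(-1.275) = 21.96 K.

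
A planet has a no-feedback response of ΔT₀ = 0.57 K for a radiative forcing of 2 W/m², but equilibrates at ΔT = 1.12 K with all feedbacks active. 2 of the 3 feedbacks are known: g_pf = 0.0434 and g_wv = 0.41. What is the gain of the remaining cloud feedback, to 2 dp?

0.04

Amplification A = ΔT/ΔT₀ = 1.12/0.57 = 1.965.
Total gain g = 1 − 1/A = 1 − 1/1.965 = 0.4911.
Known gains sum to 0.0434 + 0.41 = 0.4534.
g_cld = 0.4911 − 0.4534 = 0.04.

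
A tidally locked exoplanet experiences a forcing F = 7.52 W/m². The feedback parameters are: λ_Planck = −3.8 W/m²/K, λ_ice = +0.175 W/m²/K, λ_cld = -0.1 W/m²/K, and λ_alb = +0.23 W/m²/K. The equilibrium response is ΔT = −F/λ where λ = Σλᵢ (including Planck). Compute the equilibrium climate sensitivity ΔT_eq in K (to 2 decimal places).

Net feedback parameter λ = (−3.8) + (+0.175) + (-0.1) + (+0.23) = -3.495 W/m²/K.
ΔT = −F/λ = −7.52/(-3.495) = 2.15 K.

2.15 K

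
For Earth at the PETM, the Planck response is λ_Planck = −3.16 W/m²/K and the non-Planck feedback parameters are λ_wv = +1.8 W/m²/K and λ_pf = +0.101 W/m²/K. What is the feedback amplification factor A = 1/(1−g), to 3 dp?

2.510

Convert to gains: g_wv = 1.8/3.16 = 0.5696; g_pf = 0.101/3.16 = 0.03196.
Total gain g = 0.60156.
A = 1/(1 − 0.60156) = 2.510.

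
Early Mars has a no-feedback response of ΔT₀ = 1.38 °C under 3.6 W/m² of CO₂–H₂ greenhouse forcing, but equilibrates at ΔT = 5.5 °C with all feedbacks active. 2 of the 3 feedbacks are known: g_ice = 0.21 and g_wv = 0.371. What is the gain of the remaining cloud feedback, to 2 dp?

0.17

Amplification A = ΔT/ΔT₀ = 5.5/1.38 = 3.986.
Total gain g = 1 − 1/A = 1 − 1/3.986 = 0.7491.
Known gains sum to 0.21 + 0.371 = 0.581.
g_cld = 0.7491 − 0.581 = 0.17.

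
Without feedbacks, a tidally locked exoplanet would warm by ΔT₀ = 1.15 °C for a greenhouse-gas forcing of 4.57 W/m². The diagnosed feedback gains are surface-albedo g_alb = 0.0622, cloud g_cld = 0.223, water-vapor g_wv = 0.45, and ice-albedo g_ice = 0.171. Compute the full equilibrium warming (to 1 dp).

12.3 °C

Total gain g = 0.0622 + 0.223 + 0.45 + 0.171 = 0.9062.
Amplification A = 1/(1 − 0.9062) = 10.66.
ΔT = 1.15 × 10.66 = 12.3 °C.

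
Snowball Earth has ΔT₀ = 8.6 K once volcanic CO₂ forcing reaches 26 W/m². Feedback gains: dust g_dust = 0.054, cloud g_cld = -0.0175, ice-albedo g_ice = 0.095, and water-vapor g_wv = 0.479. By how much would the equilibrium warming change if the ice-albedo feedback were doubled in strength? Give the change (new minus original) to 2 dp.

Original: g = 0.6105, ΔT = 8.6/(1−0.6105) = 22.0796 K.
With doubled ice-albedo: g' = 0.7055, ΔT' = 8.6/(1−0.7055) = 29.2020 K.
Change = 29.2020 − 22.0796 = 7.12 K.

7.12 K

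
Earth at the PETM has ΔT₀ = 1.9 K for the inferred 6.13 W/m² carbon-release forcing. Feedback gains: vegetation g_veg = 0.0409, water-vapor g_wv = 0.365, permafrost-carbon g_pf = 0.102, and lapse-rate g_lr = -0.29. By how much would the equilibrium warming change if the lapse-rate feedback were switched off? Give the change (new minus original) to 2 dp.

1.43 K

Original: g = 0.2179, ΔT = 1.9/(1−0.2179) = 2.4294 K.
Without lapse-rate: g' = 0.5079, ΔT' = 1.9/(1−0.5079) = 3.8610 K.
Change = 3.8610 − 2.4294 = 1.43 K.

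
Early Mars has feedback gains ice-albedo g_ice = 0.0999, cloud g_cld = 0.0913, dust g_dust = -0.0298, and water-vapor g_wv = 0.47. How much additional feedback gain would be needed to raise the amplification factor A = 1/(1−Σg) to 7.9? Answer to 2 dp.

Current total gain = 0.6314.
Target gain for A = 7.9: g* = 1 − 1/7.9 = 0.8734.
Additional gain needed = 0.8734 − 0.6314 = 0.24.

0.24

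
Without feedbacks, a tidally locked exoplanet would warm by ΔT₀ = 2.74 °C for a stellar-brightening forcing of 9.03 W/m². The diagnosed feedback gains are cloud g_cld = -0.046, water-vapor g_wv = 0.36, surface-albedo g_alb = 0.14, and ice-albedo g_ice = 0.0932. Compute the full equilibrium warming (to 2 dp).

6.05 °C

Total gain g = -0.046 + 0.36 + 0.14 + 0.0932 = 0.5472.
Amplification A = 1/(1 − 0.5472) = 2.208.
ΔT = 2.74 × 2.208 = 6.05 °C.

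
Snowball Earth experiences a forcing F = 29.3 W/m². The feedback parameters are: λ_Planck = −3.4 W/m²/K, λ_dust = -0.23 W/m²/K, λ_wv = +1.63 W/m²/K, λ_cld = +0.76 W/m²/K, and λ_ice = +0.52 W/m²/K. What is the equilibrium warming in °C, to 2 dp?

Net feedback parameter λ = (−3.4) + (-0.23) + (+1.63) + (+0.76) + (+0.52) = -0.72 W/m²/K.
ΔT = −F/λ = −29.3/(-0.72) = 40.69 °C.

40.69 °C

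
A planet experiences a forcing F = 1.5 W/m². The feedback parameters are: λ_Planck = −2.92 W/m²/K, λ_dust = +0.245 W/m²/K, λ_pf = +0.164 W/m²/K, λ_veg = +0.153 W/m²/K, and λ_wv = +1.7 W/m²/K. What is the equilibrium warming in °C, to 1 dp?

2.3 °C

Net feedback parameter λ = (−2.92) + (+0.245) + (+0.164) + (+0.153) + (+1.7) = -0.658 W/m²/K.
ΔT = −F/λ = −1.5/(-0.658) = 2.3 °C.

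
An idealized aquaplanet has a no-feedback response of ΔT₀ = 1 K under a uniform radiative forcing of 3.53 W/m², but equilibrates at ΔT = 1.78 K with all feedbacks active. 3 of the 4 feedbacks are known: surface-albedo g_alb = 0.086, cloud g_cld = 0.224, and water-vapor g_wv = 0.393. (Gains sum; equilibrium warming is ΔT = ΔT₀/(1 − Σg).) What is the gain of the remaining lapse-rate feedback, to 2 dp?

-0.26

Amplification A = ΔT/ΔT₀ = 1.78/1 = 1.78.
Total gain g = 1 − 1/A = 1 − 1/1.78 = 0.4382.
Known gains sum to 0.086 + 0.224 + 0.393 = 0.703.
g_lr = 0.4382 − 0.703 = -0.26.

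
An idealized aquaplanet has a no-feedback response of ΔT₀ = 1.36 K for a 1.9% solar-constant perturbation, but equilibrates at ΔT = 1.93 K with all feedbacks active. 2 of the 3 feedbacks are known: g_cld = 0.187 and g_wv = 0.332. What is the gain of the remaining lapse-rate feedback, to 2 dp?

Amplification A = ΔT/ΔT₀ = 1.93/1.36 = 1.419.
Total gain g = 1 − 1/A = 1 − 1/1.419 = 0.2953.
Known gains sum to 0.187 + 0.332 = 0.519.
g_lr = 0.2953 − 0.519 = -0.22.

-0.22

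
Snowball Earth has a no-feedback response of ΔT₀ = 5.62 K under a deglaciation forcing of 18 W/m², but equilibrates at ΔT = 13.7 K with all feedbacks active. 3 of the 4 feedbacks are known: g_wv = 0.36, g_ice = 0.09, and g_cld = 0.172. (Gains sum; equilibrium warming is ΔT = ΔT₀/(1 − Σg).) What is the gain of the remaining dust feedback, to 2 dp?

-0.03

Amplification A = ΔT/ΔT₀ = 13.7/5.62 = 2.438.
Total gain g = 1 − 1/A = 1 − 1/2.438 = 0.5898.
Known gains sum to 0.36 + 0.09 + 0.172 = 0.622.
g_dust = 0.5898 − 0.622 = -0.03.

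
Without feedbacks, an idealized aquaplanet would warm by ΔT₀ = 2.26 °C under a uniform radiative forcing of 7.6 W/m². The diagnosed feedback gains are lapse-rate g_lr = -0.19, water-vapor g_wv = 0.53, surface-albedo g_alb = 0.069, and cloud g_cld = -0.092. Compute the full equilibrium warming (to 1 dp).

Total gain g = -0.19 + 0.53 + 0.069 − 0.092 = 0.317.
Amplification A = 1/(1 − 0.317) = 1.464.
ΔT = 2.26 × 1.464 = 3.3 °C.

3.3 °C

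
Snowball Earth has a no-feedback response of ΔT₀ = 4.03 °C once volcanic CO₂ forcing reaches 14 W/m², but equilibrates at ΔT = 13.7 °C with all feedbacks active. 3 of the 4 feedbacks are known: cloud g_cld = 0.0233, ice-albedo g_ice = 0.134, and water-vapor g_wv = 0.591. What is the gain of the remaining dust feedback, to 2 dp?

-0.04

Amplification A = ΔT/ΔT₀ = 13.7/4.03 = 3.4.
Total gain g = 1 − 1/A = 1 − 1/3.4 = 0.7059.
Known gains sum to 0.0233 + 0.134 + 0.591 = 0.7483.
g_dust = 0.7059 − 0.7483 = -0.04.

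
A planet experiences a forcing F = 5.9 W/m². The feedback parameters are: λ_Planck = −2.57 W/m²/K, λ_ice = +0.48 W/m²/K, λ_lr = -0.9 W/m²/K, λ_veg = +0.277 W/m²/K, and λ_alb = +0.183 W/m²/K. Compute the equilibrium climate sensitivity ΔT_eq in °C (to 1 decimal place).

2.3 °C

Net feedback parameter λ = (−2.57) + (+0.48) + (-0.9) + (+0.277) + (+0.183) = -2.53 W/m²/K.
ΔT = −F/λ = −5.9/(-2.53) = 2.3 °C.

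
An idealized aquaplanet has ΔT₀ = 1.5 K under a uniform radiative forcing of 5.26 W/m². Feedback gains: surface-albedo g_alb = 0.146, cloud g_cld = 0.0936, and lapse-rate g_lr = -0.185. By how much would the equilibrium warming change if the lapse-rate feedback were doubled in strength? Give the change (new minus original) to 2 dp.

-0.26 K

Original: g = 0.0546, ΔT = 1.5/(1−0.0546) = 1.5866 K.
With doubled lapse-rate: g' = -0.1304, ΔT' = 1.5/(1+0.1304) = 1.3270 K.
Change = 1.3270 − 1.5866 = -0.26 K.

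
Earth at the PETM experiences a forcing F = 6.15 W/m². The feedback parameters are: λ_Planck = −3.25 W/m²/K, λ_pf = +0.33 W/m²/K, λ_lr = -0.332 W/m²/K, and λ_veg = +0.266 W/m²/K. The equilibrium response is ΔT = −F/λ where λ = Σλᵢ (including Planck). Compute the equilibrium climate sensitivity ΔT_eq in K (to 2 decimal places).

2.06 K

Net feedback parameter λ = (−3.25) + (+0.33) + (-0.332) + (+0.266) = -2.986 W/m²/K.
ΔT = −F/λ = −6.15/(-2.986) = 2.06 K.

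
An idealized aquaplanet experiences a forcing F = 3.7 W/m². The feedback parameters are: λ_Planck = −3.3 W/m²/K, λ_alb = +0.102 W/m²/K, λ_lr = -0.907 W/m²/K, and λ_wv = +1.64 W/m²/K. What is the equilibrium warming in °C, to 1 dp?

1.5 °C

Net feedback parameter λ = (−3.3) + (+0.102) + (-0.907) + (+1.64) = -2.465 W/m²/K.
ΔT = −F/λ = −3.7/(-2.465) = 1.5 °C.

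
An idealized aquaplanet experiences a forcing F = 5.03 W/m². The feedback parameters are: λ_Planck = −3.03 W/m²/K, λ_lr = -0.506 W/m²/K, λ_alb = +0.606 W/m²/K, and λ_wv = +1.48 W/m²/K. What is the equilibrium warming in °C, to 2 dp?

Net feedback parameter λ = (−3.03) + (-0.506) + (+0.606) + (+1.48) = -1.45 W/m²/K.
ΔT = −F/λ = −5.03/(-1.45) = 3.47 °C.

3.47 °C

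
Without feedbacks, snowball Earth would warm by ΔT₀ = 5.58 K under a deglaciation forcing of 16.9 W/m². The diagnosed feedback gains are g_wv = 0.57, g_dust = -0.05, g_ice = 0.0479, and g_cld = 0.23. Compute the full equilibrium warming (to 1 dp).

Total gain g = 0.57 − 0.05 + 0.0479 + 0.23 = 0.7979.
Amplification A = 1/(1 − 0.7979) = 4.948.
ΔT = 5.58 × 4.948 = 27.6 K.

27.6 K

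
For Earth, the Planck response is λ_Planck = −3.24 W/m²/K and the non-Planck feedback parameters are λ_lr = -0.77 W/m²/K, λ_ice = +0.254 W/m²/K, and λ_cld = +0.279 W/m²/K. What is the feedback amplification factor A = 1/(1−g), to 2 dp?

0.93

Convert to gains: g_lr = -0.77/3.24 = -0.2377; g_ice = 0.254/3.24 = 0.0784; g_cld = 0.279/3.24 = 0.08611.
Total gain g = -0.07319.
A = 1/(1 + 0.07319) = 0.93.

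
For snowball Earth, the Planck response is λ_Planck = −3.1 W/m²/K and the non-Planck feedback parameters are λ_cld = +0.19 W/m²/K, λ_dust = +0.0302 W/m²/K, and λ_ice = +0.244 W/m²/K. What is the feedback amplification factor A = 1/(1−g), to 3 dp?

1.176

Convert to gains: g_cld = 0.19/3.1 = 0.06129; g_dust = 0.0302/3.1 = 0.009742; g_ice = 0.244/3.1 = 0.07871.
Total gain g = 0.149742.
A = 1/(1 − 0.149742) = 1.176.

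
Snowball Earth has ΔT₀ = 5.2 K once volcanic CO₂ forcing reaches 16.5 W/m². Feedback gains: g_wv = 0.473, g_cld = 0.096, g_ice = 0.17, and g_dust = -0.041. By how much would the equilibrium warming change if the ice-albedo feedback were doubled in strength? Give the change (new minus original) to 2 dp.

Original: g = 0.698, ΔT = 5.2/(1−0.698) = 17.2185 K.
With doubled ice-albedo: g' = 0.868, ΔT' = 5.2/(1−0.868) = 39.3939 K.
Change = 39.3939 − 17.2185 = 22.18 K.

22.18 K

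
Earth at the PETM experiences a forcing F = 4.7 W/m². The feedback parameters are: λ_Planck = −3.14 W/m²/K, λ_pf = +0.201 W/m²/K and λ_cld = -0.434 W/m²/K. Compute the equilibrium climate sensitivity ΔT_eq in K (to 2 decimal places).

Net feedback parameter λ = (−3.14) + (+0.201) + (-0.434) = -3.373 W/m²/K.
ΔT = −F/λ = −4.7/(-3.373) = 1.39 K.

1.39 K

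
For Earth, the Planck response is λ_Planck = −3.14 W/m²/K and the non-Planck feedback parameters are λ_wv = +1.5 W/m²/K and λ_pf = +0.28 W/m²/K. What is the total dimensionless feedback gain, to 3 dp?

0.567

Convert to gains: g_wv = 1.5/3.14 = 0.4777; g_pf = 0.28/3.14 = 0.08917.
Total gain g = 0.56687.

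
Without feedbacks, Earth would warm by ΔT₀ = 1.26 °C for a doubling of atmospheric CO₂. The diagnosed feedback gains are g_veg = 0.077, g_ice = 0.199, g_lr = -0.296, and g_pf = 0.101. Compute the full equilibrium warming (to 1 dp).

Total gain g = 0.077 + 0.199 − 0.296 + 0.101 = 0.081.
Amplification A = 1/(1 − 0.081) = 1.088.
ΔT = 1.26 × 1.088 = 1.4 °C.

1.4 °C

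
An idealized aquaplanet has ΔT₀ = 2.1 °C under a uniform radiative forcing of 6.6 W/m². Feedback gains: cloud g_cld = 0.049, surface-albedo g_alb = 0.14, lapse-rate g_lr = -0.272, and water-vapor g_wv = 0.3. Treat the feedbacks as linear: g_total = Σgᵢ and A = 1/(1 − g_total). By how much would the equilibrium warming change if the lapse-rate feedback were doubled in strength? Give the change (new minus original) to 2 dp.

Original: g = 0.217, ΔT = 2.1/(1−0.217) = 2.6820 °C.
With doubled lapse-rate: g' = -0.055, ΔT' = 2.1/(1+0.055) = 1.9905 °C.
Change = 1.9905 − 2.6820 = -0.69 °C.

-0.69 °C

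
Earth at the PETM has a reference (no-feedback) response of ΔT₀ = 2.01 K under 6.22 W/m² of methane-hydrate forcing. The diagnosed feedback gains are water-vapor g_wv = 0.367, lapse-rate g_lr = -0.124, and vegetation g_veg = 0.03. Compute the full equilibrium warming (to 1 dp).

Total gain g = 0.367 − 0.124 + 0.03 = 0.273.
Amplification A = 1/(1 − 0.273) = 1.376.
ΔT = 2.01 × 1.376 = 2.8 K.

2.8 K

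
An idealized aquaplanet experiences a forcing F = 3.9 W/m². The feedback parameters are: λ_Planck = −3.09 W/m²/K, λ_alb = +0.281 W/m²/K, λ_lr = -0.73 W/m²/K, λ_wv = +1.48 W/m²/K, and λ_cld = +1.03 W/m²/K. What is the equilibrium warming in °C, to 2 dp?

3.79 °C

Net feedback parameter λ = (−3.09) + (+0.281) + (-0.73) + (+1.48) + (+1.03) = -1.029 W/m²/K.
ΔT = −F/λ = −3.9/(-1.029) = 3.79 °C.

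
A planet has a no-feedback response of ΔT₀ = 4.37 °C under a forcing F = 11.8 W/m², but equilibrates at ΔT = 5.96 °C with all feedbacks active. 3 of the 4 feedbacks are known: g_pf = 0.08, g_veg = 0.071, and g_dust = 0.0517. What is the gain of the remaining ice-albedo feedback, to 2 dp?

0.06

Amplification A = ΔT/ΔT₀ = 5.96/4.37 = 1.364.
Total gain g = 1 − 1/A = 1 − 1/1.364 = 0.2669.
Known gains sum to 0.08 + 0.071 + 0.0517 = 0.2027.
g_ice = 0.2669 − 0.2027 = 0.06.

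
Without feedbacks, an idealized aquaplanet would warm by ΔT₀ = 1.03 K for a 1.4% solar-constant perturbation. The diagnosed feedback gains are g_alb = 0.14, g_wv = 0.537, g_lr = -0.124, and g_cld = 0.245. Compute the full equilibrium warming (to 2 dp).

5.10 K

Total gain g = 0.14 + 0.537 − 0.124 + 0.245 = 0.798.
Amplification A = 1/(1 − 0.798) = 4.95.
ΔT = 1.03 × 4.95 = 5.10 K.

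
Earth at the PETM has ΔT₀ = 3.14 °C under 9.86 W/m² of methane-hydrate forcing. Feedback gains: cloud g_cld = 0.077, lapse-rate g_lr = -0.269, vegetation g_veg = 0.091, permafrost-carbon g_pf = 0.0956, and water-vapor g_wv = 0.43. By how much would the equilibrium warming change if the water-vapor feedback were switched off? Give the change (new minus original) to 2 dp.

Original: g = 0.4246, ΔT = 3.14/(1−0.4246) = 5.4571 °C.
Without water-vapor: g' = -0.0054, ΔT' = 3.14/(1+0.0054) = 3.1231 °C.
Change = 3.1231 − 5.4571 = -2.33 °C.

-2.33 °C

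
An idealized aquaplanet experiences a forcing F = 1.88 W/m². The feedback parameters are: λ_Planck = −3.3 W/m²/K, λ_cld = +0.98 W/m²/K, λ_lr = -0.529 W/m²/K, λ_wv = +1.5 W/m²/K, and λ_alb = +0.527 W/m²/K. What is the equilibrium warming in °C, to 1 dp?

Net feedback parameter λ = (−3.3) + (+0.98) + (-0.529) + (+1.5) + (+0.527) = -0.822 W/m²/K.
ΔT = −F/λ = −1.88/(-0.822) = 2.3 °C.

2.3 °C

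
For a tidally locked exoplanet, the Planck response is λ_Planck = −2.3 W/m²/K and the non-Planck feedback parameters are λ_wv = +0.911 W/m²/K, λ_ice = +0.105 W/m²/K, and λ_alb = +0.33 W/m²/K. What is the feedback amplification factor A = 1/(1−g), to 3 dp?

2.411

Convert to gains: g_wv = 0.911/2.3 = 0.3961; g_ice = 0.105/2.3 = 0.04565; g_alb = 0.33/2.3 = 0.1435.
Total gain g = 0.58525.
A = 1/(1 − 0.58525) = 2.411.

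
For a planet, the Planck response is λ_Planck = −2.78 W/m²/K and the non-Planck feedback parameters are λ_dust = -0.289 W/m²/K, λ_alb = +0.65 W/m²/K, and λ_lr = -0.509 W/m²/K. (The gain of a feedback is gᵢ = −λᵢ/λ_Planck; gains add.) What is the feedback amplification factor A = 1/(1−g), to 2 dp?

0.95

Convert to gains: g_dust = -0.289/2.78 = -0.104; g_alb = 0.65/2.78 = 0.2338; g_lr = -0.509/2.78 = -0.1831.
Total gain g = -0.0533.
A = 1/(1 + 0.0533) = 0.95.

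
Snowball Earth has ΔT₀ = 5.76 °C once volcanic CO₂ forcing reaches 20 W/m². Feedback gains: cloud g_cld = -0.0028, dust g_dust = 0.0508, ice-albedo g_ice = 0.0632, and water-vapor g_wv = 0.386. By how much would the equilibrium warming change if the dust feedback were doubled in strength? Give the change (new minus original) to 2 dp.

Original: g = 0.4972, ΔT = 5.76/(1−0.4972) = 11.4558 °C.
With doubled dust: g' = 0.548, ΔT' = 5.76/(1−0.548) = 12.7434 °C.
Change = 12.7434 − 11.4558 = 1.29 °C.

1.29 °C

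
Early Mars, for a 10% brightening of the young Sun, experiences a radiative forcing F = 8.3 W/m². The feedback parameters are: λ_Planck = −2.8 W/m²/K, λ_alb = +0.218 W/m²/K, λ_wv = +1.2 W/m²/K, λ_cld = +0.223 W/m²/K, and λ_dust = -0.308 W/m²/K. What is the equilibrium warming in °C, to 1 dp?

5.7 °C

Net feedback parameter λ = (−2.8) + (+0.218) + (+1.2) + (+0.223) + (-0.308) = -1.467 W/m²/K.
ΔT = −F/λ = −8.3/(-1.467) = 5.7 °C.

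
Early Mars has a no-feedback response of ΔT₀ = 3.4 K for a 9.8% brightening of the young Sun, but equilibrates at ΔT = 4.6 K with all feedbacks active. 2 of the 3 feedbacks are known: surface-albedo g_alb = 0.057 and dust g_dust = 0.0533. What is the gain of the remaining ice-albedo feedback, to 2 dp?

0.15

Amplification A = ΔT/ΔT₀ = 4.6/3.4 = 1.353.
Total gain g = 1 − 1/A = 1 − 1/1.353 = 0.2609.
Known gains sum to 0.057 + 0.0533 = 0.1103.
g_ice = 0.2609 − 0.1103 = 0.15.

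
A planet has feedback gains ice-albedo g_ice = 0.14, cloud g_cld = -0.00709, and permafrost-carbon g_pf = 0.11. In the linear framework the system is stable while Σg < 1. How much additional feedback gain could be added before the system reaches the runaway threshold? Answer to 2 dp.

0.76

Current total gain = 0.14 − 0.00709 + 0.11 = 0.24291.
Margin to runaway = 1 − 0.24291 = 0.76.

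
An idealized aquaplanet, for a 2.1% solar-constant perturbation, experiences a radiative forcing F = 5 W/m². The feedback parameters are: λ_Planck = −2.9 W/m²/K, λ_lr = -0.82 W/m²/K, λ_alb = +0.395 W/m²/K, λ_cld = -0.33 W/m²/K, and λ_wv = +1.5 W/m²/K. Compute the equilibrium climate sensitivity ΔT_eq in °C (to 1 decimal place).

Net feedback parameter λ = (−2.9) + (-0.82) + (+0.395) + (-0.33) + (+1.5) = -2.155 W/m²/K.
ΔT = −F/λ = −5/(-2.155) = 2.3 °C.

2.3 °C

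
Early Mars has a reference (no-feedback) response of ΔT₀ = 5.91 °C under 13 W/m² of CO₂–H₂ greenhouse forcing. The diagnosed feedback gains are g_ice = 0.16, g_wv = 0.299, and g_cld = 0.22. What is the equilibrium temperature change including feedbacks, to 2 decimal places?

18.41 °C

Total gain g = 0.16 + 0.299 + 0.22 = 0.679.
Amplification A = 1/(1 − 0.679) = 3.115.
ΔT = 5.91 × 3.115 = 18.41 °C.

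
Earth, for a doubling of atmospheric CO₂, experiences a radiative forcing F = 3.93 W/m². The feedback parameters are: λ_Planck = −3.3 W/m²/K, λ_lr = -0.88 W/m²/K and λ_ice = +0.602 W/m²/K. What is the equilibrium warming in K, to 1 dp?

Net feedback parameter λ = (−3.3) + (-0.88) + (+0.602) = -3.578 W/m²/K.
ΔT = −F/λ = −3.93/(-3.578) = 1.1 K.

1.1 K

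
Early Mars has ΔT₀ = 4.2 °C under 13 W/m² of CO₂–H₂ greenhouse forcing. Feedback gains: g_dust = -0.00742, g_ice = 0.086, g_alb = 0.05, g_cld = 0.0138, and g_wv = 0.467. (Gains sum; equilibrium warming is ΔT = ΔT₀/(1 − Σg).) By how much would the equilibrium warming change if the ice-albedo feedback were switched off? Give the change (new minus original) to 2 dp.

Original: g = 0.60938, ΔT = 4.2/(1−0.60938) = 10.7521 °C.
Without ice-albedo: g' = 0.52338, ΔT' = 4.2/(1−0.52338) = 8.8121 °C.
Change = 8.8121 − 10.7521 = -1.94 °C.

-1.94 °C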